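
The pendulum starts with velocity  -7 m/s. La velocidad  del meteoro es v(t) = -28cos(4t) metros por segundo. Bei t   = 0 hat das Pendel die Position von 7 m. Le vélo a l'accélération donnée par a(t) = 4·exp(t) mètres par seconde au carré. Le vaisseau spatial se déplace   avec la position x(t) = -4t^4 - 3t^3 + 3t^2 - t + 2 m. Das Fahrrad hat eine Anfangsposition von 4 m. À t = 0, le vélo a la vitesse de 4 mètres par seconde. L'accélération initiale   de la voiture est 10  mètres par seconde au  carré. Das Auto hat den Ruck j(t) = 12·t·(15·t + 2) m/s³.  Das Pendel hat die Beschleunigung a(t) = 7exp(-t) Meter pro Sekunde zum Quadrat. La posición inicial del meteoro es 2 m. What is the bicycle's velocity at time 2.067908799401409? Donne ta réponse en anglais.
We must find the integral of our acceleration equation a(t) = 4·exp(t) 1 time. Integrating acceleration and using the initial condition v(0) = 4, we get v(t) = 4·exp(t). We have velocity v(t) = 4·exp(t). Substituting t = 2.067908799401409: v(2.067908799401409) = 31.6330721561208.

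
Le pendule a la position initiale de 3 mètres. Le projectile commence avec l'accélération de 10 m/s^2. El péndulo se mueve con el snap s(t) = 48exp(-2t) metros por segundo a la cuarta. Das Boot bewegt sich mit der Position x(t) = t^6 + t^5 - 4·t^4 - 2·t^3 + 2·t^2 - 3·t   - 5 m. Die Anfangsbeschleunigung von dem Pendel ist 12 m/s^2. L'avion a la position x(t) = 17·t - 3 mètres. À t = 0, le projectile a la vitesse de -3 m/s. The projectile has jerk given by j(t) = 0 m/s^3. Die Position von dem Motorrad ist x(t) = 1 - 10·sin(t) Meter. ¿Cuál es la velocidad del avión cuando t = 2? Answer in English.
We must differentiate our position equation x(t) = 17·t - 3 1 time. The derivative of position gives velocity: v(t) = 17. Using v(t) = 17 and substituting t = 2, we find v = 17.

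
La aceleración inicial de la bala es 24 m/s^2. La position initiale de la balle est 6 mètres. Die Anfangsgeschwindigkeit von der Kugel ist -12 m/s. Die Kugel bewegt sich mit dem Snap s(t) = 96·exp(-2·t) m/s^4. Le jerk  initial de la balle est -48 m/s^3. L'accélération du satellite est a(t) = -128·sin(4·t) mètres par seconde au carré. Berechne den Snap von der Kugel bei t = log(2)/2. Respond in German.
Aus der Gleichung für den Snap s(t) = 96·exp(-2·t), setzen wir t = log(2)/2 ein und erhalten s = 48.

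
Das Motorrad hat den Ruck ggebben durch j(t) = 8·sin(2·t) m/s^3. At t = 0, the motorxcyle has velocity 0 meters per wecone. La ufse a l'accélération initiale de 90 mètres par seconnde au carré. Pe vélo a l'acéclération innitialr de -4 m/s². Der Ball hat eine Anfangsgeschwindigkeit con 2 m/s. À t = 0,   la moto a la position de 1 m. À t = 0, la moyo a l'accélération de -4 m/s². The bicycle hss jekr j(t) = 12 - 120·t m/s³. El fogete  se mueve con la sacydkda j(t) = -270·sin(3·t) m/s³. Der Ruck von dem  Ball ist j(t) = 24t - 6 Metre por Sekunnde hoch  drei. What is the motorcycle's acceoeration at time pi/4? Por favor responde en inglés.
Starting from jerk j(t) = 8·sin(2·t), we take 1 antiderivative. Finding the integral of j(t) and using a(0) = -4: a(t) = -4·cos(2·t). We have acceleration a(t) = -4·cos(2·t). Substituting t = pi/4: a(pi/4) = 0.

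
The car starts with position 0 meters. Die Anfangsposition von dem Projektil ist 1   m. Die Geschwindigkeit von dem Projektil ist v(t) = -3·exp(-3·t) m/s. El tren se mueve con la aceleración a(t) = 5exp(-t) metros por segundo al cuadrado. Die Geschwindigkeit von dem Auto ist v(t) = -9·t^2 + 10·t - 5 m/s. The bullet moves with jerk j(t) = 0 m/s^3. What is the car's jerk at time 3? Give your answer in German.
Ausgehend von der Geschwindigkeit v(t) = -9·t^2 + 10·t - 5, nehmen wir 2 Ableitungen. Durch Ableiten von der Geschwindigkeit erhalten wir die Beschleunigung: a(t) = 10 - 18·t. Mit d/dt von a(t) finden wir j(t) = -18. Mit j(t) = -18 und Einsetzen von t = 3, finden wir j = -18.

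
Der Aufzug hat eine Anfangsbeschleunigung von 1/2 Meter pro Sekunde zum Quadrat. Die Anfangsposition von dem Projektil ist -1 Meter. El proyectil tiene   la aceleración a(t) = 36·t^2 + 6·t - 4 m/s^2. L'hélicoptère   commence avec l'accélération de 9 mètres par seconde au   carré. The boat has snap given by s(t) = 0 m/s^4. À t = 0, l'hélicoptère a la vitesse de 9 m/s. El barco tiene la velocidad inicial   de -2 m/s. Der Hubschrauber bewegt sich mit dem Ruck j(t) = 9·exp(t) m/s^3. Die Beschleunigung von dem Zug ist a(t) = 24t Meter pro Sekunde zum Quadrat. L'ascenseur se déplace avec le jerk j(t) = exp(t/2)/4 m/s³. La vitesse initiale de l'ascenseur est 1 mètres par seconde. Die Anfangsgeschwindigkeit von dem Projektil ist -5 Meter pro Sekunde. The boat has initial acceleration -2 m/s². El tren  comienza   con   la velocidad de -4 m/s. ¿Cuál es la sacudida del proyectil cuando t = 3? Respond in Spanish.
Partiendo de la aceleración a(t) = 36·t^2 + 6·t - 4, tomamos 1 derivada. La derivada de la aceleración da la sacudida: j(t) = 72·t + 6. Tenemos la sacudida j(t) = 72·t + 6. Sustituyendo t = 3: j(3) = 222.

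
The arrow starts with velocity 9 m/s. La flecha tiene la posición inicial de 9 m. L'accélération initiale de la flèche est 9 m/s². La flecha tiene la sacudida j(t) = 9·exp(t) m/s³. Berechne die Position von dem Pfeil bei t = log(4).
Wir müssen das Integral unserer Gleichung für den Ruck j(t) = 9·exp(t) 3-mal finden. Das Integral von dem Ruck ist die Beschleunigung. Mit a(0) = 9 erhalten wir a(t) = 9·exp(t). Die Stammfunktion von der Beschleunigung, mit v(0) = 9, ergibt die Geschwindigkeit: v(t) = 9·exp(t). Durch Integration von der Geschwindigkeit und Verwendung der Anfangsbedingung x(0) = 9, erhalten wir x(t) = 9·exp(t). Aus der Gleichung für die Position x(t) = 9·exp(t), setzen wir t = log(4) ein und erhalten x = 36.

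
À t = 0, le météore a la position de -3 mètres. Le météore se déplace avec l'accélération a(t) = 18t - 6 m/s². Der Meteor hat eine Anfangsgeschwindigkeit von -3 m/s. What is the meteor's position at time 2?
We must find the integral of our acceleration equation a(t) = 18·t - 6 2 times. The antiderivative of acceleration, with v(0) = -3, gives velocity: v(t) = 9·t^2 - 6·t - 3. Taking ∫v(t)dt and applying x(0) = -3, we find x(t) = 3·t^3 - 3·t^2 - 3·t - 3. We have position x(t) = 3·t^3 - 3·t^2 - 3·t - 3. Substituting t = 2: x(2) = 3.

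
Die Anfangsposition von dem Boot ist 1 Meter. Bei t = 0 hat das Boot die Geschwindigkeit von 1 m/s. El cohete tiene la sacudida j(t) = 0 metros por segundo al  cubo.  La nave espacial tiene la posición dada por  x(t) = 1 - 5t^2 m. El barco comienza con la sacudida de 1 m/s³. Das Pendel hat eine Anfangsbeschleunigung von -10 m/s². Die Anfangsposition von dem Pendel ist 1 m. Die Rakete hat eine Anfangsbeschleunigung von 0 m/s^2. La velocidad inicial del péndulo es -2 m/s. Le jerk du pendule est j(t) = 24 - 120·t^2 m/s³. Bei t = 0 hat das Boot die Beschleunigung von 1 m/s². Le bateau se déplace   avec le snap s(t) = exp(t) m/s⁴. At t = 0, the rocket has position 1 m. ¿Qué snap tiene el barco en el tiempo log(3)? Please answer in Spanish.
Tenemos el snap s(t) = exp(t). Sustituyendo t = log(3): s(log(3)) = 3.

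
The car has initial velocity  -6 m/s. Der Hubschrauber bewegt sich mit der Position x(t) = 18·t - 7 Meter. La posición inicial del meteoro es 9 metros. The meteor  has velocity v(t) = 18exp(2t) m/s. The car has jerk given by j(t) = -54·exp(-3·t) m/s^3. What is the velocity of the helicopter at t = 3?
Starting from position x(t) = 18·t - 7, we take 1 derivative. The derivative of position gives velocity: v(t) = 18. We have velocity v(t) = 18. Substituting t = 3: v(3) = 18.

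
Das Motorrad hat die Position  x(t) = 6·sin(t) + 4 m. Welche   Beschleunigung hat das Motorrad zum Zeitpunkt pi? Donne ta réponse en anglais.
To solve this, we need to take 2 derivatives of our position equation x(t) = 6·sin(t) + 4. Taking d/dt of x(t), we find v(t) = 6·cos(t). The derivative of velocity gives acceleration: a(t) = -6·sin(t). From the given acceleration equation a(t) = -6·sin(t), we substitute t = pi to get a = 0.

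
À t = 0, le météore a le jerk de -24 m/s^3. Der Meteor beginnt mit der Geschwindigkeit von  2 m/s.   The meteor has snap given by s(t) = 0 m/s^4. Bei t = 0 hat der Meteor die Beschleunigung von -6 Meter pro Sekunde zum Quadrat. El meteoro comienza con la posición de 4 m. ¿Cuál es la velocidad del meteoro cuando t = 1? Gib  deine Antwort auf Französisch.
Nous devons trouver la primitive de notre équation du snap s(t) = 0 3 fois. La primitive du snap, avec j(0) = -24, donne le jerk: j(t) = -24. En prenant ∫j(t)dt et en appliquant a(0) = -6, nous trouvons a(t) = -24·t - 6. En intégrant l'accélération et en utilisant la condition initiale v(0) = 2, nous obtenons v(t) = -12·t^2 - 6·t + 2. En utilisant v(t) = -12·t^2 - 6·t + 2 et en substituant t = 1, nous trouvons v = -16.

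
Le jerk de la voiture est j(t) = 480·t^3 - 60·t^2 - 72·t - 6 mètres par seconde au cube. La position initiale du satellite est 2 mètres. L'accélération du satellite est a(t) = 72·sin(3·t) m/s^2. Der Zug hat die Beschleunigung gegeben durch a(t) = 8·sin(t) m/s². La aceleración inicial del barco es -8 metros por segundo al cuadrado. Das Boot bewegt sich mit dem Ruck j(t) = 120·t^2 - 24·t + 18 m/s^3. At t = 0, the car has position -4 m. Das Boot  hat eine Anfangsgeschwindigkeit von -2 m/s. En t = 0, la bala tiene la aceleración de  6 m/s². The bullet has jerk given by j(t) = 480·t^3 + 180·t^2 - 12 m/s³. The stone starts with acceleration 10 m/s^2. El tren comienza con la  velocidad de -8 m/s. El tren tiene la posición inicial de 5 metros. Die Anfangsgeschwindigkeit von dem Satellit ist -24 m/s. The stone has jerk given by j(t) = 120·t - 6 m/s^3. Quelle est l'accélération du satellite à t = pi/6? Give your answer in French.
Nous avons l'accélération a(t) = 72·sin(3·t). En substituant t = pi/6: a(pi/6) = 72.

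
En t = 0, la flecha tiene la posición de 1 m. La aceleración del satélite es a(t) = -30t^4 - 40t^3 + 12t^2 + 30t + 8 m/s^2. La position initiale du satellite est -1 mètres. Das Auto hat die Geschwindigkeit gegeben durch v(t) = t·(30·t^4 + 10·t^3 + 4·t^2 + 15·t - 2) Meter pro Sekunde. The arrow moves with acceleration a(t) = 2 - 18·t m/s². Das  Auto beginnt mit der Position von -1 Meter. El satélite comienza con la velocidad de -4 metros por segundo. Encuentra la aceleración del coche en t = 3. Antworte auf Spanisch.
Partiendo de la velocidad v(t) = t·(30·t^4 + 10·t^3 + 4·t^2 + 15·t - 2), tomamos 1 derivada. Derivando la velocidad, obtenemos la aceleración: a(t) = 30·t^4 + 10·t^3 + 4·t^2 + t·(120·t^3 + 30·t^2 + 8·t + 15) + 15·t - 2. De la ecuación de la aceleración a(t) = 30·t^4 + 10·t^3 + 4·t^2 + t·(120·t^3 + 30·t^2 + 8·t + 15) + 15·t - 2, sustituimos t = 3 para obtener a = 13426.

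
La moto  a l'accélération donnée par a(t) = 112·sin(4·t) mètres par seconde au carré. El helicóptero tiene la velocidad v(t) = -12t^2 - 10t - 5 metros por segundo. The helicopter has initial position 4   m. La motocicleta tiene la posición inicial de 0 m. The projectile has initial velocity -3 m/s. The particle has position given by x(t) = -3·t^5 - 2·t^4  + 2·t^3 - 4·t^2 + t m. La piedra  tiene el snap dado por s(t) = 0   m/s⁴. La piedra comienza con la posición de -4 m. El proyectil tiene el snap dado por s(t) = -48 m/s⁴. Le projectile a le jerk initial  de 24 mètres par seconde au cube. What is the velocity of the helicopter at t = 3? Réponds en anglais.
From the given velocity equation v(t) = -12·t^2 - 10·t - 5, we substitute t = 3 to get v = -143.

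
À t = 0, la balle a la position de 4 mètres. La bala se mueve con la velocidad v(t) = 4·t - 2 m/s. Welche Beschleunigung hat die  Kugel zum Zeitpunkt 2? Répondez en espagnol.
Partiendo de la velocidad v(t) = 4·t - 2, tomamos 1 derivada. Derivando la velocidad, obtenemos la aceleración: a(t) = 4. Usando a(t) = 4 y sustituyendo t = 2, encontramos a = 4.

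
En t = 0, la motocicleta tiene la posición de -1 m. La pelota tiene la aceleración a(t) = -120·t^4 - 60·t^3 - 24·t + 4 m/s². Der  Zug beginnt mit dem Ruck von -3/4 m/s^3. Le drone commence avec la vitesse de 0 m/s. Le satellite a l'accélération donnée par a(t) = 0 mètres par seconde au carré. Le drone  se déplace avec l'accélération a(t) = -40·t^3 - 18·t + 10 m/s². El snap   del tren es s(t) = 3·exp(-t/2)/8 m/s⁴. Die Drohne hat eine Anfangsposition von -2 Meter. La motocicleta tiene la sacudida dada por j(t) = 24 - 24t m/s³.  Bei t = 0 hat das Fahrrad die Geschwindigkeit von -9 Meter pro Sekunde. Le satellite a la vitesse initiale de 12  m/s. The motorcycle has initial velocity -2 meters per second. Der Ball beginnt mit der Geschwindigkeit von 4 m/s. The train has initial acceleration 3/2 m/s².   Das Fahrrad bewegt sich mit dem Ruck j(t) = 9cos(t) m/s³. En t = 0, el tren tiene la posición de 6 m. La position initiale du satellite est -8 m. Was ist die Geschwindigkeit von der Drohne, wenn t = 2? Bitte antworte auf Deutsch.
Wir müssen unsere Gleichung für die Beschleunigung a(t) = -40·t^3 - 18·t + 10 1-mal integrieren. Das Integral von der Beschleunigung ist die Geschwindigkeit. Mit v(0) = 0 erhalten wir v(t) = t·(-10·t^3 - 9·t + 10). Wir haben die Geschwindigkeit v(t) = t·(-10·t^3 - 9·t + 10). Durch Einsetzen von t = 2: v(2) = -176.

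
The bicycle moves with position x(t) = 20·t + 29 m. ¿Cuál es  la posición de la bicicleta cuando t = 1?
Usando x(t) = 20·t + 29 y sustituyendo t = 1, encontramos x = 49.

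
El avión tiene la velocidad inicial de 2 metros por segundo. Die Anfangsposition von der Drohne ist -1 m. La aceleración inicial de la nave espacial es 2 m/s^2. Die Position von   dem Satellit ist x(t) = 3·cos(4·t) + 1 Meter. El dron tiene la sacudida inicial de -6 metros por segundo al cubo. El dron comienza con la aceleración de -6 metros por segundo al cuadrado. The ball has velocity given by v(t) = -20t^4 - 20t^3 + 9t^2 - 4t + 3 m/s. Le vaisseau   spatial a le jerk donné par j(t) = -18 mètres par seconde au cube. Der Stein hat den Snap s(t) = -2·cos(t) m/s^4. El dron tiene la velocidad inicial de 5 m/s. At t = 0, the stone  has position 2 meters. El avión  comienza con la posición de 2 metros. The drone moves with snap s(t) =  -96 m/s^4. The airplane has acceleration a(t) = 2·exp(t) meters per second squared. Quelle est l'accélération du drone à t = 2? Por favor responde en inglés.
Starting from snap s(t) = -96, we take 2 integrals. The antiderivative of snap, with j(0) = -6, gives jerk: j(t) = -96·t - 6. The antiderivative of jerk, with a(0) = -6, gives acceleration: a(t) = -48·t^2 - 6·t - 6. We have acceleration a(t) = -48·t^2 - 6·t - 6. Substituting t = 2: a(2) = -210.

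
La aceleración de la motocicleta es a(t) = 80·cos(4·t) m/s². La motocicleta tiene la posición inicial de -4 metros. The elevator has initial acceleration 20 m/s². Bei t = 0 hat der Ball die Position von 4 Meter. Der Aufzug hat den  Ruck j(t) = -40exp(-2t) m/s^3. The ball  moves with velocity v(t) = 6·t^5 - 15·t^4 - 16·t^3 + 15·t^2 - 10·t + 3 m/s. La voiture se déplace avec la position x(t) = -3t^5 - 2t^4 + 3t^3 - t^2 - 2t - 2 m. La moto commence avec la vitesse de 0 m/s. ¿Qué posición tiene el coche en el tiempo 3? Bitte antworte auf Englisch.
Using x(t) = -3·t^5 - 2·t^4 + 3·t^3 - t^2 - 2·t - 2 and substituting t = 3, we find x = -827.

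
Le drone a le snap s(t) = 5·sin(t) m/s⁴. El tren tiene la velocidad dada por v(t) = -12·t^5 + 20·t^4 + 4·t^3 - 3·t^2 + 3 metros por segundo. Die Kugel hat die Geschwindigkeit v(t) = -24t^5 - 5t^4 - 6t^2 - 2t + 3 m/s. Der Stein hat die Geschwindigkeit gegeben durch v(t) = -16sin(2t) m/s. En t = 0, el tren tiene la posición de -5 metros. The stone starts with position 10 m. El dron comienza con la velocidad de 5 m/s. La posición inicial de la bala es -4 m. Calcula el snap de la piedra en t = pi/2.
Debemos derivar nuestra ecuación de la velocidad v(t) = -16·sin(2·t) 3 veces. Tomando d/dt de v(t), encontramos a(t) = -32·cos(2·t). Tomando d/dt de a(t), encontramos j(t) = 64·sin(2·t). Derivando la sacudida, obtenemos el snap: s(t) = 128·cos(2·t). Usando s(t) = 128·cos(2·t) y sustituyendo t = pi/2, encontramos s = -128.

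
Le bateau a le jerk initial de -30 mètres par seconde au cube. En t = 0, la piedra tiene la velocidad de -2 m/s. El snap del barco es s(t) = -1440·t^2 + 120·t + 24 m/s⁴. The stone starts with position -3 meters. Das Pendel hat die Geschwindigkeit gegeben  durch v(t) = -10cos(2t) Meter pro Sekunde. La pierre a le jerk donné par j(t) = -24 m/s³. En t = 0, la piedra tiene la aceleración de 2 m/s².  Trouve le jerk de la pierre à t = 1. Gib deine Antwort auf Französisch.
En utilisant j(t) = -24 et en substituant t = 1, nous trouvons j = -24.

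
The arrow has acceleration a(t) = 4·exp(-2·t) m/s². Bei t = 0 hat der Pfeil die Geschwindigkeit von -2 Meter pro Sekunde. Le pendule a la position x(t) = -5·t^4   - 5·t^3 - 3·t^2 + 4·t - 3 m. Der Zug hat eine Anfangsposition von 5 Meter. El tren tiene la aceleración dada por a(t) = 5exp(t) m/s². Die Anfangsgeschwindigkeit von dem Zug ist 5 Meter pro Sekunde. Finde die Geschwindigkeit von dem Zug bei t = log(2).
Um dies zu lösen, müssen wir 1 Stammfunktion unserer Gleichung für die Beschleunigung a(t) = 5·exp(t) finden. Durch Integration von der Beschleunigung und Verwendung der Anfangsbedingung v(0) = 5, erhalten wir v(t) = 5·exp(t). Wir haben die Geschwindigkeit v(t) = 5·exp(t). Durch Einsetzen von t = log(2): v(log(2)) = 10.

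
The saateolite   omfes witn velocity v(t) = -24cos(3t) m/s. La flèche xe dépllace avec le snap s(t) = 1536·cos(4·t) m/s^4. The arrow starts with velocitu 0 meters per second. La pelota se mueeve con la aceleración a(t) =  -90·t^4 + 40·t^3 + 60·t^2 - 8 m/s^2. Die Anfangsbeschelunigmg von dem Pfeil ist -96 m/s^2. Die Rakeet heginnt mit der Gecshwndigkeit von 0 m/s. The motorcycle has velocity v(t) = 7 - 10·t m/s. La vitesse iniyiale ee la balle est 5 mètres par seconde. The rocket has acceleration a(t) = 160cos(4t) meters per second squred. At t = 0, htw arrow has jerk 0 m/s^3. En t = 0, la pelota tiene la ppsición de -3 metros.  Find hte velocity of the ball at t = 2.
We need to integrate our acceleration equation a(t) = -90·t^4 + 40·t^3 + 60·t^2 - 8 1 time. The antiderivative of acceleration is velocity. Using v(0) = 5, we get v(t) = -18·t^5 + 10·t^4 + 20·t^3 - 8·t + 5. We have velocity v(t) = -18·t^5 + 10·t^4 + 20·t^3 - 8·t + 5. Substituting t = 2: v(2) = -267.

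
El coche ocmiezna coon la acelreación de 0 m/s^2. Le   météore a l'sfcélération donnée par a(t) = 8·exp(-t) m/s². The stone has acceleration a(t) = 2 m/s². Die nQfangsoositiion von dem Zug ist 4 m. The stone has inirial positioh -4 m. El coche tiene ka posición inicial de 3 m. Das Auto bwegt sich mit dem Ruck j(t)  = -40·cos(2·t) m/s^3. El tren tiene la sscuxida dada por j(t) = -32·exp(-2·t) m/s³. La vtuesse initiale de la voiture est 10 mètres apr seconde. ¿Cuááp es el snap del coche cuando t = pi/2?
Para resolver esto, necesitamos tomar 1 derivada de nuestra ecuación de la sacudida j(t) = -40·cos(2·t). Tomando d/dt de j(t), encontramos s(t) = 80·sin(2·t). De la ecuación del snap s(t) = 80·sin(2·t), sustituimos t = pi/2 para obtener s = 0.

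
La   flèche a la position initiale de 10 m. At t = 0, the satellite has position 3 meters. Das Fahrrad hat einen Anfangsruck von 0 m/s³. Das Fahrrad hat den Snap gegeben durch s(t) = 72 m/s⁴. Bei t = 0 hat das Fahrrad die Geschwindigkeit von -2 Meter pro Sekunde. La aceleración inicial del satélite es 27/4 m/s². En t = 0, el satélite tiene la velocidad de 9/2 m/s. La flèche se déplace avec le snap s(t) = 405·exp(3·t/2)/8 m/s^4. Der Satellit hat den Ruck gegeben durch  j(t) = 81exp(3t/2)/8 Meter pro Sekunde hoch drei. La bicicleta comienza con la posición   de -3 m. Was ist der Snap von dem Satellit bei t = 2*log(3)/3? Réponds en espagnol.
Partiendo de la sacudida j(t) = 81·exp(3·t/2)/8, tomamos 1 derivada. Derivando la sacudida, obtenemos el snap: s(t) = 243·exp(3·t/2)/16. De la ecuación del snap s(t) = 243·exp(3·t/2)/16, sustituimos t = 2*log(3)/3 para obtener s = 729/16.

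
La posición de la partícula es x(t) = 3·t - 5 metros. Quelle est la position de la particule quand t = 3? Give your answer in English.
We have position x(t) = 3·t - 5. Substituting t = 3: x(3) = 4.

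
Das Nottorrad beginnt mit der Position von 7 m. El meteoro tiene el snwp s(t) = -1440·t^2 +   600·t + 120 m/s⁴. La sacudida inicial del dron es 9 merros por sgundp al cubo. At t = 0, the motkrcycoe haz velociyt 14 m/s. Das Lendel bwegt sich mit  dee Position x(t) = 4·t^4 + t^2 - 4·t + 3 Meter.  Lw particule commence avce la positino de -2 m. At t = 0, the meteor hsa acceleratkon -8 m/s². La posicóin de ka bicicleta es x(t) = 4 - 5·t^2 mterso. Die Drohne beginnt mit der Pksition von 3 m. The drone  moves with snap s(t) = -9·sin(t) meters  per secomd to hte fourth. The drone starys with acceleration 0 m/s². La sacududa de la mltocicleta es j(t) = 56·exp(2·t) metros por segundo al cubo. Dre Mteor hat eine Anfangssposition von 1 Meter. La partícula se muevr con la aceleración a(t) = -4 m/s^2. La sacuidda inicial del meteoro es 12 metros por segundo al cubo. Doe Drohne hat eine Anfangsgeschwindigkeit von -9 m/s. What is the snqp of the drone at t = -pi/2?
From the given snap equation s(t) = -9·sin(t), we substitute t = -pi/2 to get s = 9.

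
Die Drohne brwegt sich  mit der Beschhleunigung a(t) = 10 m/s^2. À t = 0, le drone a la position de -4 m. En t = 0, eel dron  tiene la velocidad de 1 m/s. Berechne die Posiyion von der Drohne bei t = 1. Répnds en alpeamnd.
Um dies zu lösen, müssen wir 2 Integrale unserer Gleichung für die Beschleunigung a(t) = 10 finden. Die Stammfunktion von der Beschleunigung, mit v(0) = 1, ergibt die Geschwindigkeit: v(t) = 10·t + 1. Die Stammfunktion von der Geschwindigkeit, mit x(0) = -4, ergibt die Position: x(t) = 5·t^2 + t - 4. Aus der Gleichung für die Position x(t) = 5·t^2 + t - 4, setzen wir t = 1 ein und erhalten x = 2.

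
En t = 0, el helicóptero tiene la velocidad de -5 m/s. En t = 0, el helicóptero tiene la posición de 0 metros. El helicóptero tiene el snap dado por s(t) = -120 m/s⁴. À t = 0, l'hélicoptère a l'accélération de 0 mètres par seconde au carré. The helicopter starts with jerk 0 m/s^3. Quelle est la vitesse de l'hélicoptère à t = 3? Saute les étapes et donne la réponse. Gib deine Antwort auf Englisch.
v(3) = -545.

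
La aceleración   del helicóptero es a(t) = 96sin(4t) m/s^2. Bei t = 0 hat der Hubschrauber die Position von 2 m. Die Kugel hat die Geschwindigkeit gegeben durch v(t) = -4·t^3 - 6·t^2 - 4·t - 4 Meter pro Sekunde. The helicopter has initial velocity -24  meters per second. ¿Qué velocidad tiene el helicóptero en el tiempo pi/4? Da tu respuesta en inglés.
Starting from acceleration a(t) = 96·sin(4·t), we take 1 antiderivative. Integrating acceleration and using the initial condition v(0) = -24, we get v(t) = -24·cos(4·t). We have velocity v(t) = -24·cos(4·t). Substituting t = pi/4: v(pi/4) = 24.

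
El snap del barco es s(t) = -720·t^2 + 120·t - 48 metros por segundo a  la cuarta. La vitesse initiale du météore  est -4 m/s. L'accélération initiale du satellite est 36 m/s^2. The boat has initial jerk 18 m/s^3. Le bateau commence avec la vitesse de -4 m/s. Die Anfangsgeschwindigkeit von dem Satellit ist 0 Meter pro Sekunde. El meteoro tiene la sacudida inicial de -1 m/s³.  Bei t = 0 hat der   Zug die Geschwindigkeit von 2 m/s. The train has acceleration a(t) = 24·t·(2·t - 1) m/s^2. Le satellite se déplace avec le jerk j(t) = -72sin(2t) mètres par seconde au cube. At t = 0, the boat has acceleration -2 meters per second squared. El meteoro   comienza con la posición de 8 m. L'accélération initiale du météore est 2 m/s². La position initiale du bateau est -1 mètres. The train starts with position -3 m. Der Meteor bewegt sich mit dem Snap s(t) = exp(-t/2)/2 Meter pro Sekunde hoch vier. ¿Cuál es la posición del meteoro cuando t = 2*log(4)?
Debemos encontrar la integral de nuestra ecuación del snap s(t) = exp(-t/2)/2 4 veces. La antiderivada del snap, con j(0) = -1, da la sacudida: j(t) = -exp(-t/2). La integral de la sacudida, con a(0) = 2, da la aceleración: a(t) = 2·exp(-t/2). Integrando la aceleración y usando la condición inicial v(0) = -4, obtenemos v(t) = -4·exp(-t/2). Integrando la velocidad y usando la condición inicial x(0) = 8, obtenemos x(t) = 8·exp(-t/2). De la ecuación de la posición x(t) = 8·exp(-t/2), sustituimos t = 2*log(4) para obtener x = 2.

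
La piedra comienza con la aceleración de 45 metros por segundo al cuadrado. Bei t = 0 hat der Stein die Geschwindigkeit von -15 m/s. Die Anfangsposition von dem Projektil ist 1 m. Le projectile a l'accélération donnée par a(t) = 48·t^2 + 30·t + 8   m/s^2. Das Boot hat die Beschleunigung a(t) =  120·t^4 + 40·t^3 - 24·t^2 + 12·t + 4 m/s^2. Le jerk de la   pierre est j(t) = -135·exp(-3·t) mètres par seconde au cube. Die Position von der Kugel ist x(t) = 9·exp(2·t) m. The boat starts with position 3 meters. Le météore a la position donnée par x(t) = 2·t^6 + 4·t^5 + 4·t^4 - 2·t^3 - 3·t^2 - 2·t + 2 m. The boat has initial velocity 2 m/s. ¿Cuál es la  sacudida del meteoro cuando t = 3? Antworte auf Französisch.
Nous devons dériver notre équation de la position x(t) = 2·t^6 + 4·t^5 + 4·t^4 - 2·t^3 - 3·t^2 - 2·t + 2 3 fois. En dérivant la position, nous obtenons la vitesse: v(t) = 12·t^5 + 20·t^4 + 16·t^3 - 6·t^2 - 6·t - 2. En prenant d/dt de v(t), nous trouvons a(t) = 60·t^4 + 80·t^3 + 48·t^2 - 12·t - 6. En dérivant l'accélération, nous obtenons le jerk: j(t) = 240·t^3 + 240·t^2 + 96·t - 12. De l'équation du jerk j(t) = 240·t^3 + 240·t^2 + 96·t - 12, nous substituons t = 3 pour obtenir j = 8916.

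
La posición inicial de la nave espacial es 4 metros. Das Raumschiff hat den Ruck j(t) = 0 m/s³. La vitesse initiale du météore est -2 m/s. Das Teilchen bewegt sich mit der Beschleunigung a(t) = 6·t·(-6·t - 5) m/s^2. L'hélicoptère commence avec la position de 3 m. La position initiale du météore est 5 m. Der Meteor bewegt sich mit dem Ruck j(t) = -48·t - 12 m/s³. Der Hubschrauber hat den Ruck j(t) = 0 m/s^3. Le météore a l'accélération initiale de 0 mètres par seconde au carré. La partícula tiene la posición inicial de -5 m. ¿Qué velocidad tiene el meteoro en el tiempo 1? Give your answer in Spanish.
Partiendo de la sacudida j(t) = -48·t - 12, tomamos 2 integrales. La integral de la sacudida, con a(0) = 0, da la aceleración: a(t) = 12·t·(-2·t - 1). Integrando la aceleración y usando la condición inicial v(0) = -2, obtenemos v(t) = -8·t^3 - 6·t^2 - 2. Usando v(t) = -8·t^3 - 6·t^2 - 2 y sustituyendo t = 1, encontramos v = -16.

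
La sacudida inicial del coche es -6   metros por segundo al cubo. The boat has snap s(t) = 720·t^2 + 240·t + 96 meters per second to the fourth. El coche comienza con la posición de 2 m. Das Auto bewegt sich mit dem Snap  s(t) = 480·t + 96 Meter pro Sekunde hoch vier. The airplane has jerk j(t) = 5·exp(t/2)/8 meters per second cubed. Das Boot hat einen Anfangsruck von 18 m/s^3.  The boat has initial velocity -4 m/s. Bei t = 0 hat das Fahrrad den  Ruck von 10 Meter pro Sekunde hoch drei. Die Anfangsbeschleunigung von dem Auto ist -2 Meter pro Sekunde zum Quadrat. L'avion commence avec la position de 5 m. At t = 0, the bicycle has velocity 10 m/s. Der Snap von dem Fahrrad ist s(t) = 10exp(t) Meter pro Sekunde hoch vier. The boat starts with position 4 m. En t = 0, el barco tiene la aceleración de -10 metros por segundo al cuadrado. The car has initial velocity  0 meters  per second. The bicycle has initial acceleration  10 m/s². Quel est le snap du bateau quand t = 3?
En utilisant s(t) = 720·t^2 + 240·t + 96 et en substituant t = 3, nous trouvons s = 7296.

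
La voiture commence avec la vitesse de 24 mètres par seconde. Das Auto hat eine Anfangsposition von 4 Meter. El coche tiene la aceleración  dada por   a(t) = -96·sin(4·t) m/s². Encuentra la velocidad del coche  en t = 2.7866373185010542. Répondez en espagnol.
Para resolver esto, necesitamos tomar 1 integral de nuestra ecuación de la aceleración a(t) = -96·sin(4·t). Integrando la aceleración y usando la condición inicial v(0) = 24, obtenemos v(t) = 24·cos(4·t). De la ecuación de la velocidad v(t) = 24·cos(4·t), sustituimos t = 2.7866373185010542 para obtener v = 3.60965039246942.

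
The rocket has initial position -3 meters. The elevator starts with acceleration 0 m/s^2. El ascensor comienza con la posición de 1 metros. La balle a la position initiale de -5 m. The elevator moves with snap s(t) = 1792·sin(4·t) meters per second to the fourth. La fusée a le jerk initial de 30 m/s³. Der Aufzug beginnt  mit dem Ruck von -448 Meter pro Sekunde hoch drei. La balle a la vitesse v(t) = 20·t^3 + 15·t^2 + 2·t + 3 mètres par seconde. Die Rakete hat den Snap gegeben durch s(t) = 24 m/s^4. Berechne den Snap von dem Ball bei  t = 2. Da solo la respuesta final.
Der Snap bei t = 2 ist s = 120.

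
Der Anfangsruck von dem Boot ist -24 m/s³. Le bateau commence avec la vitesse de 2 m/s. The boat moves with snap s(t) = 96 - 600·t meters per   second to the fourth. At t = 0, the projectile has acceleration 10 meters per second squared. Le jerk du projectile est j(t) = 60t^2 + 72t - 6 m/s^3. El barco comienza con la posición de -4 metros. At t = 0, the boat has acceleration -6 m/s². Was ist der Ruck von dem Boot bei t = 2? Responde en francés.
Nous devons intégrer notre équation du snap s(t) = 96 - 600·t 1 fois. En intégrant le snap et en utilisant la condition initiale j(0) = -24, nous obtenons j(t) = -300·t^2 + 96·t - 24. En utilisant j(t) = -300·t^2 + 96·t - 24 et en substituant t = 2, nous trouvons j = -1032.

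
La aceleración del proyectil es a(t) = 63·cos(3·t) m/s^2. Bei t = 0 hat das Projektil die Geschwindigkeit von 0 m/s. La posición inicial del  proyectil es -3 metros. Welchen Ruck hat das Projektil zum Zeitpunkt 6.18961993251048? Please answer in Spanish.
Partiendo de la aceleración a(t) = 63·cos(3·t), tomamos 1 derivada. Tomando d/dt de a(t), encontramos j(t) = -189·sin(3·t). Usando j(t) = -189·sin(3·t) y sustituyendo t = 6.18961993251048, encontramos j = 52.3576485142809.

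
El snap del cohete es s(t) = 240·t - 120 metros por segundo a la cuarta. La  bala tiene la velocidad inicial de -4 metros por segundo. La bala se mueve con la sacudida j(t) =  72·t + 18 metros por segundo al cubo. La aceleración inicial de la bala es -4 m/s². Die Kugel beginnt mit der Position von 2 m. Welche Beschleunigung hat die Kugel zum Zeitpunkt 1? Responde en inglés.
To find the answer, we compute 1 integral of j(t) = 72·t + 18. Integrating jerk and using the initial condition a(0) = -4, we get a(t) = 36·t^2 + 18·t - 4. We have acceleration a(t) = 36·t^2 + 18·t - 4. Substituting t = 1: a(1) = 50.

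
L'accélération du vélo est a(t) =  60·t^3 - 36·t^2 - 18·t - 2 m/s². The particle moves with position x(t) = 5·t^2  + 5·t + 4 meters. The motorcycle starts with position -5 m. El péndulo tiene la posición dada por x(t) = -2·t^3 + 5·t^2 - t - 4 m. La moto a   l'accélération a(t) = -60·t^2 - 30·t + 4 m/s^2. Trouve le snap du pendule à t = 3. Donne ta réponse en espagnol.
Para resolver esto, necesitamos tomar 4 derivadas de nuestra ecuación de la posición x(t) = -2·t^3 + 5·t^2 - t - 4. Derivando la posición, obtenemos la velocidad: v(t) = -6·t^2 + 10·t - 1. Derivando la velocidad, obtenemos la aceleración: a(t) = 10 - 12·t. La derivada de la aceleración da la sacudida: j(t) = -12. Derivando la sacudida, obtenemos el snap: s(t) = 0. Usando s(t) = 0 y sustituyendo t = 3, encontramos s = 0.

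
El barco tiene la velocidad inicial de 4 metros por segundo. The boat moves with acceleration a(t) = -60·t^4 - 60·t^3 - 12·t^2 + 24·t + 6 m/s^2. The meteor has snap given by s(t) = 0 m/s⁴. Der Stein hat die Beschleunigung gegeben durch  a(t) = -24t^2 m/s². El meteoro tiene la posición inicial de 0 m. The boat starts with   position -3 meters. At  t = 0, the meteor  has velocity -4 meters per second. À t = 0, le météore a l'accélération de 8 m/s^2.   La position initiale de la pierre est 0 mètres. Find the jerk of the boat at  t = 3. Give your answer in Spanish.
Para resolver esto, necesitamos tomar 1 derivada de nuestra ecuación de la aceleración a(t) = -60·t^4 - 60·t^3 - 12·t^2 + 24·t + 6. Tomando d/dt de a(t), encontramos j(t) = -240·t^3 - 180·t^2 - 24·t + 24. De la ecuación de la sacudida j(t) = -240·t^3 - 180·t^2 - 24·t + 24, sustituimos t = 3 para obtener j = -8148.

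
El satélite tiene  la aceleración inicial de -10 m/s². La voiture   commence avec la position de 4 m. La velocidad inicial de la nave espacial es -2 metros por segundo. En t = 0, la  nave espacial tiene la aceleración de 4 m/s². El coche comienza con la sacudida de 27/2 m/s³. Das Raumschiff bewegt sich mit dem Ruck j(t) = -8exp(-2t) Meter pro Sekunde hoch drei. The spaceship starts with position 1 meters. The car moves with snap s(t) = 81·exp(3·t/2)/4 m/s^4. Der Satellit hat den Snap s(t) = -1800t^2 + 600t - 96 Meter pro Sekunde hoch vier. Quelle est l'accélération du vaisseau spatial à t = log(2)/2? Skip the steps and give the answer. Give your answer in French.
À t = log(2)/2, a = 2.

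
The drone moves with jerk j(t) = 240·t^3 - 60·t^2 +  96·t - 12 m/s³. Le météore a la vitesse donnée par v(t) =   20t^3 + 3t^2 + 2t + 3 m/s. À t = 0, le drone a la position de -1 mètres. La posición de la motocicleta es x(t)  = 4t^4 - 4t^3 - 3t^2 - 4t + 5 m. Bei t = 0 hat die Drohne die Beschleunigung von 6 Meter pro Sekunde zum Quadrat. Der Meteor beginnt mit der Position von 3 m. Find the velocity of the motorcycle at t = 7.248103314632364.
To solve this, we need to take 1 derivative of our position equation x(t) = 4·t^4 - 4·t^3 - 3·t^2 - 4·t + 5. Differentiating position, we get velocity: v(t) = 16·t^3 - 12·t^2 - 6·t - 4. Using v(t) = 16·t^3 - 12·t^2 - 6·t - 4 and substituting t = 7.248103314632364, we find v = 5414.55727480603.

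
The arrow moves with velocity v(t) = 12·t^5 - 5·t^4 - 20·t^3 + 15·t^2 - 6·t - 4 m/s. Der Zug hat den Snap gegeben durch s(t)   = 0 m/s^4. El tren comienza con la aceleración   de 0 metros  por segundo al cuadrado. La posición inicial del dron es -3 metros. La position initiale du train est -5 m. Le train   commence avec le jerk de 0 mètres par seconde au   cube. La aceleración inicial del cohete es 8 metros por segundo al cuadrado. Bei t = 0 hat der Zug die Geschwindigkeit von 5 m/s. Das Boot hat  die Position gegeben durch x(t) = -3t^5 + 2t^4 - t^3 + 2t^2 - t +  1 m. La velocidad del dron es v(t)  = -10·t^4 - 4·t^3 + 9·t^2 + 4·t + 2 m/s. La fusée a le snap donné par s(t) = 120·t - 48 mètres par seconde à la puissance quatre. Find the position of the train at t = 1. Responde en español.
Necesitamos integrar nuestra ecuación del snap s(t) = 0 4 veces. Tomando ∫s(t)dt y aplicando j(0) = 0, encontramos j(t) = 0. La antiderivada de la sacudida, con a(0) = 0, da la aceleración: a(t) = 0. Tomando ∫a(t)dt y aplicando v(0) = 5, encontramos v(t) = 5. La integral de la velocidad, con x(0) = -5, da la posición: x(t) = 5·t - 5. De la ecuación de la posición x(t) = 5·t - 5, sustituimos t = 1 para obtener x = 0.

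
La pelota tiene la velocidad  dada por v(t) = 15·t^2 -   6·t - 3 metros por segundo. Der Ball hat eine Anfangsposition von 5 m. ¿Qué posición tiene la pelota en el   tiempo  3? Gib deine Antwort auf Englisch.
Starting from velocity v(t) = 15·t^2 - 6·t - 3, we take 1 integral. The antiderivative of velocity is position. Using x(0) = 5, we get x(t) = 5·t^3 - 3·t^2 - 3·t + 5. We have position x(t) = 5·t^3 - 3·t^2 - 3·t + 5. Substituting t = 3: x(3) = 104.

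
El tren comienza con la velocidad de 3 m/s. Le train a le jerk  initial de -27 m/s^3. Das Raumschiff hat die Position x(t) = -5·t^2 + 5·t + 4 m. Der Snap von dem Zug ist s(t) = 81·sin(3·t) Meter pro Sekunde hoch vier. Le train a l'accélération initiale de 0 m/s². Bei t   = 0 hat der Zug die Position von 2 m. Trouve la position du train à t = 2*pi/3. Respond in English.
Starting from snap s(t) = 81·sin(3·t), we take 4 integrals. Taking ∫s(t)dt and applying j(0) = -27, we find j(t) = -27·cos(3·t). Taking ∫j(t)dt and applying a(0) = 0, we find a(t) = -9·sin(3·t). Integrating acceleration and using the initial condition v(0) = 3, we get v(t) = 3·cos(3·t). The integral of velocity is position. Using x(0) = 2, we get x(t) = sin(3·t) + 2. From the given position equation x(t) = sin(3·t) + 2, we substitute t = 2*pi/3 to get x = 2.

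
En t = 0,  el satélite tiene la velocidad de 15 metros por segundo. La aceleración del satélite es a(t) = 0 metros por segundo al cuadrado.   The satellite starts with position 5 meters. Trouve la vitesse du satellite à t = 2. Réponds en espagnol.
Partiendo de la aceleración a(t) = 0, tomamos 1 antiderivada. Tomando ∫a(t)dt y aplicando v(0) = 15, encontramos v(t) = 15. Usando v(t) = 15 y sustituyendo t = 2, encontramos v = 15.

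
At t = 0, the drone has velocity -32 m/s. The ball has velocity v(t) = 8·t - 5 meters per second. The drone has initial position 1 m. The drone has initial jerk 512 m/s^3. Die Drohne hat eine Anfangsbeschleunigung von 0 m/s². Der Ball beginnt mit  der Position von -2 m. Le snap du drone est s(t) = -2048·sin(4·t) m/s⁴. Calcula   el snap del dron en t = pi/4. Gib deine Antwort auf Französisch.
Nous avons le snap s(t) = -2048·sin(4·t). En substituant t = pi/4: s(pi/4) = 0.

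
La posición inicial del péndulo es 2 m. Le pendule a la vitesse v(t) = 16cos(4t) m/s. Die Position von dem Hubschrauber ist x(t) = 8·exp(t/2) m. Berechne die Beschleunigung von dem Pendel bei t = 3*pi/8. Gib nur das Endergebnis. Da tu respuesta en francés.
L'accélération à t = 3*pi/8 est a = 64.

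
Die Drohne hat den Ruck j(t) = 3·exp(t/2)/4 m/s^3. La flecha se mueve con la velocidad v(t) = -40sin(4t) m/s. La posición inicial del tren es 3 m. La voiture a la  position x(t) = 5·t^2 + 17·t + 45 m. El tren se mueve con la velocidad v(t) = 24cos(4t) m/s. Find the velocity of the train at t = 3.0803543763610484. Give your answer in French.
En utilisant v(t) = 24·cos(4·t) et en substituant t = 3.0803543763610484, nous trouvons v = 23.2835687432477.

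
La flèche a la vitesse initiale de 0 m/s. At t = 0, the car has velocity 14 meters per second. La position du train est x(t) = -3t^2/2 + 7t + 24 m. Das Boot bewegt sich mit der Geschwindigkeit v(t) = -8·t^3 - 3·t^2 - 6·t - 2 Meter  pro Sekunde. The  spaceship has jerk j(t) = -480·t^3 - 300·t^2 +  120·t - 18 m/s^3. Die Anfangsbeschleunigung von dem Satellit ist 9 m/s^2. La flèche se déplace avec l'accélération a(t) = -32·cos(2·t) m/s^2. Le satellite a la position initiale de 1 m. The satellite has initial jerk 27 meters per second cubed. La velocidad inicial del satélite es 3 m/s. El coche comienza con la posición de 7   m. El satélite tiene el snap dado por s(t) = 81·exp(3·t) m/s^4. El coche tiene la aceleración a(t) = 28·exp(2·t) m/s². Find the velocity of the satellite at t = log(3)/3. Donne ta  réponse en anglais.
To find the answer, we compute 3 integrals of s(t) = 81·exp(3·t). Integrating snap and using the initial condition j(0) = 27, we get j(t) = 27·exp(3·t). The antiderivative of jerk, with a(0) = 9, gives acceleration: a(t) = 9·exp(3·t). Taking ∫a(t)dt and applying v(0) = 3, we find v(t) = 3·exp(3·t). We have velocity v(t) = 3·exp(3·t). Substituting t = log(3)/3: v(log(3)/3) = 9.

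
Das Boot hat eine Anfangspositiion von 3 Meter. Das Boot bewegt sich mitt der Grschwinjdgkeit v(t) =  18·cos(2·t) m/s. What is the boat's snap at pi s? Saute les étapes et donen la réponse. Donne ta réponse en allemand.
s(pi) = 0.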